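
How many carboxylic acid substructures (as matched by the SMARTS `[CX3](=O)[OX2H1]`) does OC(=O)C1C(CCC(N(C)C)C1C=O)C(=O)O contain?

[CX3](=O)[OX2H1] is the SMARTS for a carboxylic acid: an sp2 carbon double-bonded to O and single-bonded to an -OH oxygen.
The molecule carries 2 separate instances of a carboxylic acid group (-C(=O)OH) meeting every constraint; each maps to a distinct set of atoms, giving 2 matches.

2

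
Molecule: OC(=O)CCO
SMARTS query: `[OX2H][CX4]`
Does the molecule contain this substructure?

Yes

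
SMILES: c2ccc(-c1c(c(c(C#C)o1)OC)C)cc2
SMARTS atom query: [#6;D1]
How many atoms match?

3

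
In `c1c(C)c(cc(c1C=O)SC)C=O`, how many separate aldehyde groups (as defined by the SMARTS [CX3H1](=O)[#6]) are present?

2

[CX3H1](=O)[#6] is the SMARTS for an aldehyde: an sp2 carbon with one H, double-bonded to O and single-bonded to carbon.
The molecule carries 2 separate instances of an aldehyde (-CHO) meeting every constraint; each maps to a distinct set of atoms, giving 2 matches.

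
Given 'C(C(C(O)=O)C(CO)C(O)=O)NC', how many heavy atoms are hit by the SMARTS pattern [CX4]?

5

The query [CX4] means: C with X4: aliphatic carbon with exactly 4 total connections (bonds + H).
Check the 13 heavy atoms by environment: 5× C (X4) → match; 2× C (X3) → no; 2× O (X1) → no; 3× O (X2) → no; 1× N (X3) → no.
That gives 5 matching atoms.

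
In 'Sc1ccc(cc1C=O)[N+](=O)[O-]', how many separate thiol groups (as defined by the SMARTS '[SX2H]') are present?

1

[SX2H] is the SMARTS for a thiol: an aliphatic sulfur with two connections, one being H.
Exactly one fragment in the molecule meets all constraints, giving 1 match.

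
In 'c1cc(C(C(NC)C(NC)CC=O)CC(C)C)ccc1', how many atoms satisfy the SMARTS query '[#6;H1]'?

The query [#6;H1] means: any carbon bearing exactly one hydrogen.
Check the 20 heavy atoms by environment: 2× C (H2) → no; 5× C (H1) → match; 4× C (H3) → no; 2× N (H1) → no; 1× c (aromatic, H0) → no; 5× c (aromatic, H1) → match; 1× O (H0) → no.
Summing the matching environments: 5 + 5 = 10 matching atoms.

10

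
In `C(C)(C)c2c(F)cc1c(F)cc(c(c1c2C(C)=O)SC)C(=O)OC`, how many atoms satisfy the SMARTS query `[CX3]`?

2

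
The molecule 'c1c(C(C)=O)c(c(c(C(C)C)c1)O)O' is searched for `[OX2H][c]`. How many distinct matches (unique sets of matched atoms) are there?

2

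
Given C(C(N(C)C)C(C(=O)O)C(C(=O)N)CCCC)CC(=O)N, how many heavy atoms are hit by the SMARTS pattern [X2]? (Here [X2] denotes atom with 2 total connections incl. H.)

The query [X2] means: any atom with exactly two total connections (bonds + H).
Check the 21 heavy atoms by environment: 11× C (X4) → no; 3× N (X3) → no; 3× C (X3) → no; 3× O (X1) → no; 1× O (X2) → match.
That gives 1 matching atom.

1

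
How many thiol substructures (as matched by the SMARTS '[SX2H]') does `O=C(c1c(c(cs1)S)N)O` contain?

[SX2H] is the SMARTS for a thiol: an aliphatic sulfur with two connections, one being H.
Exactly one fragment in the molecule meets all constraints, giving 1 match.

1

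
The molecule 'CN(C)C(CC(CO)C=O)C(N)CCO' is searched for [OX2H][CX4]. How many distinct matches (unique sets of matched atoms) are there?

2

[OX2H][CX4] is the SMARTS for an aliphatic alcohol: a hydroxyl oxygen bound to an sp3 (X4) carbon.
The molecule carries 2 separate instances of a hydroxyl group (-OH) meeting every constraint; each maps to a distinct set of atoms, giving 2 matches.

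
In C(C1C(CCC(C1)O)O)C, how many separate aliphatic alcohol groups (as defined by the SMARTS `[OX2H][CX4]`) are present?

2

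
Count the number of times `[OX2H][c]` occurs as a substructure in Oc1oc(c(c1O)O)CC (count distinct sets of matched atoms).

3

[OX2H][c] is the SMARTS for a phenol: a hydroxyl oxygen attached to an aromatic carbon.
The molecule carries 3 separate instances of a hydroxyl group (-OH) meeting every constraint; each maps to a distinct set of atoms, giving 3 matches.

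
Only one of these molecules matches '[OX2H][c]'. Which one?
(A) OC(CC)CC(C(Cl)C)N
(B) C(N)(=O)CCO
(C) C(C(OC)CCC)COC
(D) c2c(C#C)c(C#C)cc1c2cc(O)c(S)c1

[OX2H][c] describes a hydroxyl oxygen attached to an aromatic carbon (a phenol).
(A) has a hydroxyl group (-OH) but the -OH is on an aliphatic carbon, not an aromatic c.
(B) has a hydroxyl group (-OH) but the -OH is on an aliphatic carbon, not an aromatic c.
(C) has a methoxy ether (-OCH3) but the oxygen has H0, not H1.
(D) contains a hydroxyl group (-OH), which satisfies every atom and bond constraint.
So the answer is (D).

D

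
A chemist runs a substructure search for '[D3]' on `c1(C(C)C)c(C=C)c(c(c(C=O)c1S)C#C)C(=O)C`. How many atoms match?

8

The query [D3] means: atom with exactly three heavy-atom neighbours.
Check the 19 heavy atoms by environment: 6× c (aromatic, D3) → match; 3× C (D2) → no; 5× C (D1) → no; 2× O (D1) → no; 2× C (D3) → match; 1× S (D1) → no.
Summing the matching environments: 6 + 2 = 8 matching atoms.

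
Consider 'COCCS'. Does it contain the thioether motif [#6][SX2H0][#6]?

No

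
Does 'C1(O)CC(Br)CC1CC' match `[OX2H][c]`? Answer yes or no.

No

The pattern [OX2H][c] describes a hydroxyl oxygen attached to an aromatic carbon — a phenol.
The closest candidate here is a hydroxyl group (-OH), but the -OH is on an aliphatic carbon, not an aromatic c. No other fragment satisfies the full query, so there is no match.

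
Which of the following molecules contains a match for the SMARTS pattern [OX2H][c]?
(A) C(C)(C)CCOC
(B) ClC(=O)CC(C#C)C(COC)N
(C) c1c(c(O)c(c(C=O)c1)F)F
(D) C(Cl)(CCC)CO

C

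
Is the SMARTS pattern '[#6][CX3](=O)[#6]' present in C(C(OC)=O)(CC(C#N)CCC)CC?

No

The pattern [#6][CX3](=O)[#6] describes a carbonyl carbon (no H) flanked by two carbons — a ketone.
The closest candidate here is a methyl-ester group (-C(=O)OCH3), but one neighbour of the carbonyl carbon is O, not C. No other fragment satisfies the full query, so there is no match.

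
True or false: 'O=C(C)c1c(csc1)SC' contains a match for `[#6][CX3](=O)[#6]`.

The pattern [#6][CX3](=O)[#6] describes a carbonyl carbon (no H) flanked by two carbons — a ketone.
The molecule carries an acetyl/ketone group (-C(=O)CH3), whose atoms satisfy every constraint of the query, so the pattern matches.

True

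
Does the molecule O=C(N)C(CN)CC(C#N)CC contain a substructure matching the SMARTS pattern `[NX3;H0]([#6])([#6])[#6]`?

No

The pattern [NX3;H0]([#6])([#6])[#6] describes a trivalent nitrogen with no H, bonded to three carbons — a tertiary amine.
The closest candidate here is a primary amide (-C(=O)NH2), but the amide nitrogen has H2 and only one carbon neighbour. No other fragment satisfies the full query, so there is no match.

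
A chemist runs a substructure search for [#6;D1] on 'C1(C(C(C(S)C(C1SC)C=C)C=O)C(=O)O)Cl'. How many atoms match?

The query [#6;D1] means: carbon bonded to exactly one heavy atom.
Check the 17 heavy atoms by environment: 7× C (D3) → no; 2× C (D2) → no; 3× O (D1) → no; 1× S (D1) → no; 1× Cl (D1) → no; 2× C (D1) → match; 1× S (D2) → no.
That gives 2 matching atoms.

2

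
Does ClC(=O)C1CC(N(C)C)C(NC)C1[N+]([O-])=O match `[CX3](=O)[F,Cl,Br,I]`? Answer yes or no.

Yes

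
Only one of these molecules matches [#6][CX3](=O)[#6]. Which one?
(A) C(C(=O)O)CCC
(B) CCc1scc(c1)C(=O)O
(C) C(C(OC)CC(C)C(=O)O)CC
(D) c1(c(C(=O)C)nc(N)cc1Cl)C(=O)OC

D

[#6][CX3](=O)[#6] describes a carbonyl carbon (no H) flanked by two carbons (a ketone).
(A) has a carboxylic acid group (-C(=O)OH) but one neighbour of the carbonyl carbon is O, not C.
(B) has a carboxylic acid group (-C(=O)OH) but one neighbour of the carbonyl carbon is O, not C.
(C) has a carboxylic acid group (-C(=O)OH) but one neighbour of the carbonyl carbon is O, not C.
(D) contains an acetyl/ketone group (-C(=O)CH3), which satisfies every atom and bond constraint.
So the answer is (D).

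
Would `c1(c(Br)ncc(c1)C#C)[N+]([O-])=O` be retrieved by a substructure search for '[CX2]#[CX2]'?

Yes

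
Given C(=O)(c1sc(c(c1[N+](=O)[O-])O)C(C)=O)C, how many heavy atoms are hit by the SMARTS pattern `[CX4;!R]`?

2

The query [CX4;!R] means: aliphatic carbon with four total connections, not in a ring.
Check the 15 heavy atoms by environment: 1× s (aromatic, X2, in 5-ring) → no; 4× c (aromatic, X3, in 5-ring) → no; 1× N (charge +1, X3, acyclic) → no; 1× O (charge -1, X1, acyclic) → no; 3× O (X1, acyclic) → no; 2× C (X3, acyclic) → no; 2× C (X4, acyclic) → match; 1× O (X2, acyclic) → no.
That gives 2 matching atoms.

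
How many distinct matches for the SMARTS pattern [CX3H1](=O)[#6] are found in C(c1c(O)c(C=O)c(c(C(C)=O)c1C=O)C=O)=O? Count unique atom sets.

4

[CX3H1](=O)[#6] is the SMARTS for an aldehyde: an sp2 carbon with one H, double-bonded to O and single-bonded to carbon.
The molecule carries 4 separate instances of an aldehyde (-CHO) meeting every constraint; each maps to a distinct set of atoms, giving 4 matches.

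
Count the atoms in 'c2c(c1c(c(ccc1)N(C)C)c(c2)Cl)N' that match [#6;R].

Check the 15 heavy atoms by environment: 10× c (aromatic, in 6-ring) → match; 2× N (acyclic) → no; 2× C (acyclic) → no; 1× Cl (acyclic) → no.
That gives 10 matching atoms.

10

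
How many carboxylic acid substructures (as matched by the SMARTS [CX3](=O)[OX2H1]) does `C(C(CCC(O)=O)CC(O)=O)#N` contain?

2

[CX3](=O)[OX2H1] is the SMARTS for a carboxylic acid: an sp2 carbon double-bonded to O and single-bonded to an -OH oxygen.
The molecule carries 2 separate instances of a carboxylic acid group (-C(=O)OH) meeting every constraint; each maps to a distinct set of atoms, giving 2 matches.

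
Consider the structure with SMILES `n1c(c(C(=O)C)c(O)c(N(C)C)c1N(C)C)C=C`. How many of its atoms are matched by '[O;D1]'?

The query [O;D1] means: aliphatic oxygen bonded to exactly one heavy atom.
Check the 18 heavy atoms by environment: 1× n (aromatic, D2) → no; 5× c (aromatic, D3) → no; 1× C (D3) → no; 2× O (D1) → match; 6× C (D1) → no; 1× C (D2) → no; 2× N (D3) → no.
That gives 2 matching atoms.

2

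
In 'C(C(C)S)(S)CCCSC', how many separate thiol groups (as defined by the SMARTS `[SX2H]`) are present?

2

[SX2H] is the SMARTS for a thiol: an aliphatic sulfur with two connections, one being H.
The molecule carries 2 separate instances of a thiol (-SH) meeting every constraint; each maps to a distinct set of atoms, giving 2 matches.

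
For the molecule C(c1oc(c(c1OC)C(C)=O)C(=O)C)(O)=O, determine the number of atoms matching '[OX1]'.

3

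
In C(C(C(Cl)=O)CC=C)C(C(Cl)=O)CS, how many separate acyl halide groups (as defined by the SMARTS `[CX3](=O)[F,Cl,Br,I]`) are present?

2

[CX3](=O)[F,Cl,Br,I] is the SMARTS for an acyl halide: a carbonyl carbon bonded to a halogen.
The molecule carries 2 separate instances of an acyl chloride (-C(=O)Cl) meeting every constraint; each maps to a distinct set of atoms, giving 2 matches.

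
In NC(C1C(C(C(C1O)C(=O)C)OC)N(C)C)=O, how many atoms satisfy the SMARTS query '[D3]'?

The query [D3] means: atom with exactly three heavy-atom neighbours.
Check the 17 heavy atoms by environment: 7× C (D3) → match; 1× O (D2) → no; 4× C (D1) → no; 3× O (D1) → no; 1× N (D3) → match; 1× N (D1) → no.
Summing the matching environments: 7 + 1 = 8 matching atoms.

8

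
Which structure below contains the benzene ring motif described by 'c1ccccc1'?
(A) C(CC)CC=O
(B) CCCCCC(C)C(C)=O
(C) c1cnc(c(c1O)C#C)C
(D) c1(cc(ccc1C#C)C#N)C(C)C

c1ccccc1 describes six aromatic carbons in a ring (a benzene ring).
(A) has a methyl group (-CH3) but no six-membered all-carbon aromatic ring is present.
(B) has a methyl group (-CH3) but no six-membered all-carbon aromatic ring is present.
(C) has a methyl group (-CH3) but no six-membered all-carbon aromatic ring is present.
(D) contains the required atom environment, so the pattern matches.
So the answer is (D).

D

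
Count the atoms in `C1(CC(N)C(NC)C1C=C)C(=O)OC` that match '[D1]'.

The query [D1] means: atom with exactly one heavy-atom neighbour (degree 1).
Check the 14 heavy atoms by environment: 2× C (D2) → no; 5× C (D3) → no; 1× O (D1) → match; 1× O (D2) → no; 3× C (D1) → match; 1× N (D2) → no; 1× N (D1) → match.
Summing the matching environments: 1 + 3 + 1 = 5 matching atoms.

5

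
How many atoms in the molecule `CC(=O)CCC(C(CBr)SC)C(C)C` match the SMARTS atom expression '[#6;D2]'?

3

The query [#6;D2] means: any carbon bonded to exactly two heavy atoms.
Check the 14 heavy atoms by environment: 3× C (D2) → match; 4× C (D3) → no; 1× O (D1) → no; 4× C (D1) → no; 1× Br (D1) → no; 1× S (D2) → no.
That gives 3 matching atoms.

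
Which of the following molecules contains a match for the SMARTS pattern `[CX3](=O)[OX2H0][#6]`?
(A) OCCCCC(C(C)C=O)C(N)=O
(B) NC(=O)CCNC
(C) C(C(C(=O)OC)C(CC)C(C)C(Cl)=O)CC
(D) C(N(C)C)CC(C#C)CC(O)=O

C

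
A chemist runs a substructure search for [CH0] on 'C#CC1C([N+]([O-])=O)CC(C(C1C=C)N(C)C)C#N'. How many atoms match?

The query [CH0] means: aliphatic carbon with no attached hydrogen.
Check the 18 heavy atoms by environment: 7× C (H1) → no; 2× C (H2) → no; 1× N (charge +1, H0) → no; 1× O (charge -1, H0) → no; 1× O (H0) → no; 2× N (H0) → no; 2× C (H3) → no; 2× C (H0) → match.
That gives 2 matching atoms.

2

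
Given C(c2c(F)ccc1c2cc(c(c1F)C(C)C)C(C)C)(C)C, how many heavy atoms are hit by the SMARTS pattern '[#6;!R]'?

9

The query [#6;!R] means: carbon not in any ring.
Check the 21 heavy atoms by environment: 10× c (aromatic, in 6-ring) → no; 9× C (acyclic) → match; 2× F (acyclic) → no.
That gives 9 matching atoms.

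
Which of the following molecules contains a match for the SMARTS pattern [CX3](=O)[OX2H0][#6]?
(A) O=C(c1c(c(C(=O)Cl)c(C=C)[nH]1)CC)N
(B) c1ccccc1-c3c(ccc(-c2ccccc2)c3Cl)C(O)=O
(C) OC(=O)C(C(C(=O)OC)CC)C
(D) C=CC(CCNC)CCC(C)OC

[CX3](=O)[OX2H0][#6] describes a carbonyl carbon bonded to an oxygen that is itself bonded to carbon (no H on that O) (an ester).
(A) has a primary amide (-C(=O)NH2) but the carbonyl is bonded to N, not to an O-C linkage.
(B) has a carboxylic acid group (-C(=O)OH) but the singly-bonded O carries H (OX2H1, not H0).
(C) contains a methyl-ester group (-C(=O)OCH3), which satisfies every atom and bond constraint.
(D) has a methoxy ether (-OCH3) but the ether oxygen is not adjacent to a C=O carbon.
So the answer is (C).

C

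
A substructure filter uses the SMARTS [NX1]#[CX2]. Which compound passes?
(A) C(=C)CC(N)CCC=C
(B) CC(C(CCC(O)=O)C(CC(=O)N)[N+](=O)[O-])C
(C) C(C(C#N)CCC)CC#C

C

[NX1]#[CX2] describes a nitrogen triple-bonded to a two-connected carbon (a nitrile).
(A) has a primary amino group (-NH2) but the nitrogen is NX3 (three connections), not NX1 triple-bonded.
(B) has a primary amide (-C(=O)NH2) but the nitrogen is NX3, not NX1.
(C) contains a nitrile (-C#N), which satisfies every atom and bond constraint.
So the answer is (C).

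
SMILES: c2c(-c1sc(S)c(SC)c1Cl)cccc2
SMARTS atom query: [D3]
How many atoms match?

The query [D3] means: atom with exactly three heavy-atom neighbours.
Check the 15 heavy atoms by environment: 1× s (aromatic, D2) → no; 5× c (aromatic, D3) → match; 1× S (D2) → no; 1× C (D1) → no; 1× Cl (D1) → no; 5× c (aromatic, D2) → no; 1× S (D1) → no.
That gives 5 matching atoms.

5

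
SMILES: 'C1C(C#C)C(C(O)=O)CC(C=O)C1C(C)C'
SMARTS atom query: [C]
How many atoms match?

The query [C] means: uppercase C matches aliphatic (non-aromatic) carbon only.
Check the 16 heavy atoms by environment: 13× C → match; 3× O → no.
That gives 13 matching atoms.

13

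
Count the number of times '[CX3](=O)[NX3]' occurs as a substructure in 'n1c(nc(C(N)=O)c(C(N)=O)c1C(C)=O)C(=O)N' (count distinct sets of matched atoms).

[CX3](=O)[NX3] is the SMARTS for an amide: a carbonyl carbon bonded to a trivalent nitrogen.
The molecule carries 3 separate instances of a primary amide (-C(=O)NH2) meeting every constraint; each maps to a distinct set of atoms, giving 3 matches.

3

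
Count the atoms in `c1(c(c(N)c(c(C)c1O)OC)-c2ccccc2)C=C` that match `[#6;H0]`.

7

The query [#6;H0] means: any carbon with no attached hydrogen.
Check the 19 heavy atoms by environment: 7× c (aromatic, H0) → match; 1× O (H0) → no; 2× C (H3) → no; 1× C (H1) → no; 1× C (H2) → no; 1× O (H1) → no; 5× c (aromatic, H1) → no; 1× N (H2) → no.
That gives 7 matching atoms.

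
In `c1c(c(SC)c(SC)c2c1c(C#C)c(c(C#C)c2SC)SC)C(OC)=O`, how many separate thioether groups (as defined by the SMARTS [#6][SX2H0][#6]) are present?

4

[#6][SX2H0][#6] is the SMARTS for a thioether: an aliphatic sulfur bridging two carbons with no H on the sulfur.
The molecule carries 4 separate instances of a methylthio ether (-SCH3) meeting every constraint; each maps to a distinct set of atoms, giving 4 matches.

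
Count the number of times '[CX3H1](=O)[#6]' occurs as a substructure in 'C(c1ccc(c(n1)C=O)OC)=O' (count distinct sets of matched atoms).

[CX3H1](=O)[#6] is the SMARTS for an aldehyde: an sp2 carbon with one H, double-bonded to O and single-bonded to carbon.
The molecule carries 2 separate instances of an aldehyde (-CHO) meeting every constraint; each maps to a distinct set of atoms, giving 2 matches.

2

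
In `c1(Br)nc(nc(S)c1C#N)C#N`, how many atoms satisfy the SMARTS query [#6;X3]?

4

The query [#6;X3] means: any carbon (aromatic or not) with three total connections.
Check the 12 heavy atoms by environment: 2× n (aromatic, X2) → no; 4× c (aromatic, X3) → match; 2× C (X2) → no; 2× N (X1) → no; 1× S (X2) → no; 1× Br (X1) → no.
That gives 4 matching atoms.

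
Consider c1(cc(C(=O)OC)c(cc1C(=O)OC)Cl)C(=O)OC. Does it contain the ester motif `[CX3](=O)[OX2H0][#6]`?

Yes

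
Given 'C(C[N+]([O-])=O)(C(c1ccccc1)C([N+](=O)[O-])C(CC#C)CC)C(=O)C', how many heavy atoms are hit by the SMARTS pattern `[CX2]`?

2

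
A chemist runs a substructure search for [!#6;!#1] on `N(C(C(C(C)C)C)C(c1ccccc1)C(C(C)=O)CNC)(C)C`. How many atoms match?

The query [!#6;!#1] means: not carbon and not hydrogen — any heteroatom.
Check the 23 heavy atoms by environment: 14× C → no; 2× N → match; 1× O → match; 6× c (aromatic) → no.
Summing the matching environments: 2 + 1 = 3 matching atoms.

3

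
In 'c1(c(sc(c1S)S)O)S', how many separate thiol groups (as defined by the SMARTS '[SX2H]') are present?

3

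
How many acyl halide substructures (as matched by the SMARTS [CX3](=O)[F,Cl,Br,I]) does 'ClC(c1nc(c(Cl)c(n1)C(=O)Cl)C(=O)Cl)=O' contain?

3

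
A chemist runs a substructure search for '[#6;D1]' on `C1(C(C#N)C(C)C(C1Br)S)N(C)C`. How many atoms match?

3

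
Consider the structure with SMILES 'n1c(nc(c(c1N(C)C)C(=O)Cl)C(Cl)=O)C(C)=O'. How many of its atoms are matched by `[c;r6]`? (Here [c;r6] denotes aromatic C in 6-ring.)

The query [c;r6] means: aromatic carbon that belongs to a six-membered ring.
Check the 18 heavy atoms by environment: 2× n (aromatic, in 6-ring) → no; 4× c (aromatic, in 6-ring) → match; 6× C (acyclic) → no; 3× O (acyclic) → no; 2× Cl (acyclic) → no; 1× N (acyclic) → no.
That gives 4 matching atoms.

4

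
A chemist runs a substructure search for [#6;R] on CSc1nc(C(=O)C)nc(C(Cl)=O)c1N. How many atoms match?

4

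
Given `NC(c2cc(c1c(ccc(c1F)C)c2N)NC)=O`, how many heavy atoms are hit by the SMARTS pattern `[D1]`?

6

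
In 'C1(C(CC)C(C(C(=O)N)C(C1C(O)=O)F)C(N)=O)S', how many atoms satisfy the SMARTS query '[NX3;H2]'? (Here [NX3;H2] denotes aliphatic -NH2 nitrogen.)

2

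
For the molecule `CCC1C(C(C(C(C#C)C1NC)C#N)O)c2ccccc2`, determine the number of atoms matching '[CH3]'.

2

The query [CH3] means: aliphatic carbon with exactly three hydrogens.
Check the 21 heavy atoms by environment: 7× C (H1) → no; 2× C (H0) → no; 1× C (H2) → no; 2× C (H3) → match; 1× O (H1) → no; 1× N (H0) → no; 1× c (aromatic, H0) → no; 5× c (aromatic, H1) → no; 1× N (H1) → no.
That gives 2 matching atoms.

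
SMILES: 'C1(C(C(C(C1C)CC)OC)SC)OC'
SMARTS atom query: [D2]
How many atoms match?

4

The query [D2] means: atom with exactly two heavy-atom neighbours.
Check the 14 heavy atoms by environment: 5× C (D3) → no; 1× S (D2) → match; 5× C (D1) → no; 2× O (D2) → match; 1× C (D2) → match.
Summing the matching environments: 1 + 2 + 1 = 4 matching atoms.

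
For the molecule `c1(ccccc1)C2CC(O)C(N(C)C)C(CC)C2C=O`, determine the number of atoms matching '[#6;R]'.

The query [#6;R] means: carbon that is part of a ring.
Check the 20 heavy atoms by environment: 6× C (in 6-ring) → match; 5× C (acyclic) → no; 2× O (acyclic) → no; 1× N (acyclic) → no; 6× c (aromatic, in 6-ring) → match.
Summing the matching environments: 6 + 6 = 12 matching atoms.

12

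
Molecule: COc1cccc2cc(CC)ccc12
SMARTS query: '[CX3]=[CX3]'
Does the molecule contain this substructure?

The pattern [CX3]=[CX3] describes a non-aromatic C=C double bond between two sp2 carbons — an alkene.
The closest candidate here is an ethyl group (-CH2CH3), but its C-C bond is a single bond between CX4 carbons, not CX3=CX3. No other fragment satisfies the full query, so there is no match.

No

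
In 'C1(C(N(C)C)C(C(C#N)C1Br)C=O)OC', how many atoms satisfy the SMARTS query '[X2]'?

2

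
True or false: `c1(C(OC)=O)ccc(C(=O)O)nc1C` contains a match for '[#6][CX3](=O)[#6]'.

False

The pattern [#6][CX3](=O)[#6] describes a carbonyl carbon (no H) flanked by two carbons — a ketone.
The closest candidate here is a methyl-ester group (-C(=O)OCH3), but one neighbour of the carbonyl carbon is O, not C. No other fragment satisfies the full query, so there is no match.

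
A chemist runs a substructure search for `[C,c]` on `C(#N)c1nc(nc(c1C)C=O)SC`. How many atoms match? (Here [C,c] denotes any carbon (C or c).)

8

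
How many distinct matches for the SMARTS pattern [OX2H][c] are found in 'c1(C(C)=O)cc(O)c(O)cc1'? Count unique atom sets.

2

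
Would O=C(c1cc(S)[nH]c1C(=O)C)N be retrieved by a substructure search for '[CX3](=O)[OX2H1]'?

No

The pattern [CX3](=O)[OX2H1] describes an sp2 carbon double-bonded to O and single-bonded to an -OH oxygen — a carboxylic acid.
The closest candidate here is a primary amide (-C(=O)NH2), but the carbonyl is bonded to N, not to an -OH oxygen. No other fragment satisfies the full query, so there is no match.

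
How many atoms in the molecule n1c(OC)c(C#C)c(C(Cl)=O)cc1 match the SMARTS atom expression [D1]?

4

Check the 13 heavy atoms by environment: 1× n (aromatic, D2) → no; 2× c (aromatic, D2) → no; 3× c (aromatic, D3) → no; 1× C (D3) → no; 1× O (D1) → match; 1× Cl (D1) → match; 1× C (D2) → no; 2× C (D1) → match; 1× O (D2) → no.
Summing the matching environments: 1 + 1 + 2 = 4 matching atoms.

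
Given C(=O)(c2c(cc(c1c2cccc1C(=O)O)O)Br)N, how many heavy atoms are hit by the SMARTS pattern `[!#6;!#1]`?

6

The query [!#6;!#1] means: not carbon and not hydrogen — any heteroatom.
Check the 18 heavy atoms by environment: 10× c (aromatic) → no; 4× O → match; 1× Br → match; 2× C → no; 1× N → match.
Summing the matching environments: 4 + 1 + 1 = 6 matching atoms.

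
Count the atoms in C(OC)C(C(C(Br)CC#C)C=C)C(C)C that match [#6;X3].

2

The query [#6;X3] means: any carbon (aromatic or not) with three total connections.
Check the 15 heavy atoms by environment: 9× C (X4) → no; 1× Br (X1) → no; 2× C (X3) → match; 2× C (X2) → no; 1× O (X2) → no.
That gives 2 matching atoms.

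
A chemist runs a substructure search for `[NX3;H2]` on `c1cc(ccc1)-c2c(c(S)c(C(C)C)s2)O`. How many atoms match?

0

Check the 16 heavy atoms by environment: 1× s (aromatic, H0, X2) → no; 5× c (aromatic, H0, X3) → no; 1× C (H1, X4) → no; 2× C (H3, X4) → no; 5× c (aromatic, H1, X3) → no; 1× S (H1, X2) → no; 1× O (H1, X2) → no.
No environment satisfies the query, so 0 matching atoms.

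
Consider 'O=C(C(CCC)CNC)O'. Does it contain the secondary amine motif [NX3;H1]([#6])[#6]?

Yes

The pattern [NX3;H1]([#6])[#6] describes a trivalent nitrogen with one H, bonded to two carbons — a secondary amine.
The molecule carries an N-methylamino group (-NHCH3), whose atoms satisfy every constraint of the query, so the pattern matches.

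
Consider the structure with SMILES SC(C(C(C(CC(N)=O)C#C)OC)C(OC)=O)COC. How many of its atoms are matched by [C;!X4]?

4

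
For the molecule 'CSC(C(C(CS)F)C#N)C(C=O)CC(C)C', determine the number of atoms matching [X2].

3

Check the 17 heavy atoms by environment: 10× C (X4) → no; 2× S (X2) → match; 1× C (X2) → match; 1× N (X1) → no; 1× F (X1) → no; 1× C (X3) → no; 1× O (X1) → no.
Summing the matching environments: 2 + 1 = 3 matching atoms.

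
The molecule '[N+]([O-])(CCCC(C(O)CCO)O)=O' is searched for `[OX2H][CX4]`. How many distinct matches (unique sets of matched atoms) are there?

3

[OX2H][CX4] is the SMARTS for an aliphatic alcohol: a hydroxyl oxygen bound to an sp3 (X4) carbon.
The molecule carries 3 separate instances of a hydroxyl group (-OH) meeting every constraint; each maps to a distinct set of atoms, giving 3 matches.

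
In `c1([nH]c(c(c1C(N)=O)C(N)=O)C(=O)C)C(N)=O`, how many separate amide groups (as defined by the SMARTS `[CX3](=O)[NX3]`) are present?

3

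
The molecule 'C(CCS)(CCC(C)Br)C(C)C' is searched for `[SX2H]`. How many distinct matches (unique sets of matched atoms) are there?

[SX2H] is the SMARTS for a thiol: an aliphatic sulfur with two connections, one being H.
Exactly one fragment in the molecule meets all constraints, giving 1 match.

1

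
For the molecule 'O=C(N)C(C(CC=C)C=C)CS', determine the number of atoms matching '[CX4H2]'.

2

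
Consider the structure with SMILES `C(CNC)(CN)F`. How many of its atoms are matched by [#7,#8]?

Check the 7 heavy atoms by environment: 4× C → no; 2× N → match; 1× F → no.
That gives 2 matching atoms.

2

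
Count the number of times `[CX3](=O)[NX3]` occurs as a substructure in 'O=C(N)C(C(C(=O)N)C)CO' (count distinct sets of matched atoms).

2

[CX3](=O)[NX3] is the SMARTS for an amide: a carbonyl carbon bonded to a trivalent nitrogen.
The molecule carries 2 separate instances of a primary amide (-C(=O)NH2) meeting every constraint; each maps to a distinct set of atoms, giving 2 matches.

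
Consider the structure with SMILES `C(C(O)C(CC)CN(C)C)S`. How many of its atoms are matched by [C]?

Check the 11 heavy atoms by environment: 8× C → match; 1× O → no; 1× N → no; 1× S → no.
That gives 8 matching atoms.

8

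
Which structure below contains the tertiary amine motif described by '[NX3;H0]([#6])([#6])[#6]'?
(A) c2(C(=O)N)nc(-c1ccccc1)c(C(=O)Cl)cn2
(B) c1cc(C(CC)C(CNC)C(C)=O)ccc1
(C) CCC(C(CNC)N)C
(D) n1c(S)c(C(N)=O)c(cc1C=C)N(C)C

[NX3;H0]([#6])([#6])[#6] describes a trivalent nitrogen with no H, bonded to three carbons (a tertiary amine).
(A) has a primary amide (-C(=O)NH2) but the amide nitrogen has H2 and only one carbon neighbour.
(B) has an N-methylamino group (-NHCH3) but the nitrogen still has one H (H1), not H0.
(C) has an N-methylamino group (-NHCH3) but the nitrogen still has one H (H1), not H0.
(D) contains a dimethylamino group (-N(CH3)2), which satisfies every atom and bond constraint.
So the answer is (D).

D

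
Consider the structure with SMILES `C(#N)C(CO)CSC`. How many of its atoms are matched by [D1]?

3

Check the 8 heavy atoms by environment: 3× C (D2) → no; 1× C (D3) → no; 1× S (D2) → no; 1× C (D1) → match; 1× N (D1) → match; 1× O (D1) → match.
Summing the matching environments: 1 + 1 + 1 = 3 matching atoms.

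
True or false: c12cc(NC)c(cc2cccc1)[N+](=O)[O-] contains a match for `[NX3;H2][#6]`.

The pattern [NX3;H2][#6] describes a trivalent nitrogen with two H attached to carbon — a primary amine.
The closest candidate here is a nitro group (-[N+](=O)[O-]), but the nitrogen is [N+] with no H, not NX3H2. No other fragment satisfies the full query, so there is no match.

False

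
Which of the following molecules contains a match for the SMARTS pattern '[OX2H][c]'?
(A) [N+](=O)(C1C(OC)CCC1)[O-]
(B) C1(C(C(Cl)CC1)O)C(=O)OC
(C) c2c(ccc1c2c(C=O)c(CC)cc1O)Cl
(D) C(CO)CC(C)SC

C

[OX2H][c] describes a hydroxyl oxygen attached to an aromatic carbon (a phenol).
(A) has a methoxy ether (-OCH3) but the oxygen has H0, not H1.
(B) has a hydroxyl group (-OH) but the -OH is on an aliphatic carbon, not an aromatic c.
(C) contains a hydroxyl group (-OH), which satisfies every atom and bond constraint.
(D) has a hydroxyl group (-OH) but the -OH is on an aliphatic carbon, not an aromatic c.
So the answer is (C).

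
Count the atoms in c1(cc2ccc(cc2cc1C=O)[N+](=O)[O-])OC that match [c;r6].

10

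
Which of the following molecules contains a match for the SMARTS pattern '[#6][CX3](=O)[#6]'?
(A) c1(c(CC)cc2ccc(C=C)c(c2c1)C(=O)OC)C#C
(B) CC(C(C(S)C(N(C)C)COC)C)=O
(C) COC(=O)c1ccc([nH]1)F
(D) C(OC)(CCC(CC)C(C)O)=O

B

[#6][CX3](=O)[#6] describes a carbonyl carbon (no H) flanked by two carbons (a ketone).
(A) has a methyl-ester group (-C(=O)OCH3) but one neighbour of the carbonyl carbon is O, not C.
(B) contains an acetyl/ketone group (-C(=O)CH3), which satisfies every atom and bond constraint.
(C) has a methyl-ester group (-C(=O)OCH3) but one neighbour of the carbonyl carbon is O, not C.
(D) has a methyl-ester group (-C(=O)OCH3) but one neighbour of the carbonyl carbon is O, not C.
So the answer is (B).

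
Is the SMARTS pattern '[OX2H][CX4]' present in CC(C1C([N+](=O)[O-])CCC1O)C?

The pattern [OX2H][CX4] describes a hydroxyl oxygen bound to an sp3 (X4) carbon — an aliphatic alcohol.
The molecule carries a hydroxyl group (-OH), whose atoms satisfy every constraint of the query, so the pattern matches.

Yes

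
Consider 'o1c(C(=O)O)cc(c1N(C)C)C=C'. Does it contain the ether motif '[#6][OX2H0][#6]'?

The pattern [#6][OX2H0][#6] describes an aliphatic oxygen bridging two carbons with no H on the oxygen — an ether.
The closest candidate here is a carboxylic acid group (-C(=O)OH), but the -OH oxygen has H1; the =O is OX1, not OX2. No other fragment satisfies the full query, so there is no match.

No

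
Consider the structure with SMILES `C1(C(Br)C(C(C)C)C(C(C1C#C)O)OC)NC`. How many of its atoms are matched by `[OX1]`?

The query [OX1] means: aliphatic oxygen with one total connection — typically a carbonyl =O or an oxide.
Check the 17 heavy atoms by environment: 11× C (X4) → no; 2× C (X2) → no; 1× Br (X1) → no; 1× N (X3) → no; 2× O (X2) → no.
No environment satisfies the query, so 0 matching atoms.

0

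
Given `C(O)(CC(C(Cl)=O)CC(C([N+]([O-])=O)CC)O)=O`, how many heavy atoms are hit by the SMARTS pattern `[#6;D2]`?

3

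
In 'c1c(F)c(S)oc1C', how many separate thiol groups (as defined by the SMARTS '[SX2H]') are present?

1

[SX2H] is the SMARTS for a thiol: an aliphatic sulfur with two connections, one being H.
Exactly one fragment in the molecule meets all constraints, giving 1 match.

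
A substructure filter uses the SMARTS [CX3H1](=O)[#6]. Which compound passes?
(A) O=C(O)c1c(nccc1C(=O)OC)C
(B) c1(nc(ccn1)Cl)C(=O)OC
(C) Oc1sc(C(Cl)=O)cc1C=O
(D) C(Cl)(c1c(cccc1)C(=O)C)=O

C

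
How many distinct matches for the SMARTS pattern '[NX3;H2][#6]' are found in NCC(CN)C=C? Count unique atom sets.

2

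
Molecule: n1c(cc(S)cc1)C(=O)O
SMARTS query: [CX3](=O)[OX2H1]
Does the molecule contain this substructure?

Yes

The pattern [CX3](=O)[OX2H1] describes an sp2 carbon double-bonded to O and single-bonded to an -OH oxygen — a carboxylic acid.
The molecule carries a carboxylic acid group (-C(=O)OH), whose atoms satisfy every constraint of the query, so the pattern matches.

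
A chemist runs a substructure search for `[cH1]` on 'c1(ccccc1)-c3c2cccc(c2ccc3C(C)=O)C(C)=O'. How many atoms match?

10

The query [cH1] means: aromatic carbon bearing exactly one hydrogen.
Check the 22 heavy atoms by environment: 6× c (aromatic, H0) → no; 10× c (aromatic, H1) → match; 2× C (H0) → no; 2× O (H0) → no; 2× C (H3) → no.
That gives 10 matching atoms.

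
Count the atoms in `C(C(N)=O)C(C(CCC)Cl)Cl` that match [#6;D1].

The query [#6;D1] means: carbon bonded to exactly one heavy atom.
Check the 11 heavy atoms by environment: 1× C (D1) → match; 3× C (D2) → no; 3× C (D3) → no; 2× Cl (D1) → no; 1× O (D1) → no; 1× N (D1) → no.
That gives 1 matching atom.

1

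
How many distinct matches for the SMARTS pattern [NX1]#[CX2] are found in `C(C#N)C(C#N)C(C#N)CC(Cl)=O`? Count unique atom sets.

3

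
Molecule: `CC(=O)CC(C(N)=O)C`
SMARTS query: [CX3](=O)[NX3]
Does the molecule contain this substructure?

Yes

The pattern [CX3](=O)[NX3] describes a carbonyl carbon bonded to a trivalent nitrogen — an amide.
The molecule carries a primary amide (-C(=O)NH2), whose atoms satisfy every constraint of the query, so the pattern matches.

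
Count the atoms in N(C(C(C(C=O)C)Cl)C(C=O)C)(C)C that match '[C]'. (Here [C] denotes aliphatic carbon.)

10

The query [C] means: uppercase C matches aliphatic (non-aromatic) carbon only.
Check the 14 heavy atoms by environment: 10× C → match; 2× O → no; 1× N → no; 1× Cl → no.
That gives 10 matching atoms.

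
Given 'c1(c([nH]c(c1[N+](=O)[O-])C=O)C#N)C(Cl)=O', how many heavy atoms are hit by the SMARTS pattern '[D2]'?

The query [D2] means: atom with exactly two heavy-atom neighbours.
Check the 15 heavy atoms by environment: 1× n (aromatic, D2) → match; 4× c (aromatic, D3) → no; 1× C (D3) → no; 3× O (D1) → no; 1× Cl (D1) → no; 2× C (D2) → match; 1× N (D1) → no; 1× N (charge +1, D3) → no; 1× O (charge -1, D1) → no.
Summing the matching environments: 1 + 2 = 3 matching atoms.

3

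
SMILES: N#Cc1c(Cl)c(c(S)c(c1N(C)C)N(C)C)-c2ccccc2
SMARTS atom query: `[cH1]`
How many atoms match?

5

The query [cH1] means: aromatic carbon bearing exactly one hydrogen.
Check the 22 heavy atoms by environment: 7× c (aromatic, H0) → no; 1× S (H1) → no; 1× Cl (H0) → no; 3× N (H0) → no; 4× C (H3) → no; 5× c (aromatic, H1) → match; 1× C (H0) → no.
That gives 5 matching atoms.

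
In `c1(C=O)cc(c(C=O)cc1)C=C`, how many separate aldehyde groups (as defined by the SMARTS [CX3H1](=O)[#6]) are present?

2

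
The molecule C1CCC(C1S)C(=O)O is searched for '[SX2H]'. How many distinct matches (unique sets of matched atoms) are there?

1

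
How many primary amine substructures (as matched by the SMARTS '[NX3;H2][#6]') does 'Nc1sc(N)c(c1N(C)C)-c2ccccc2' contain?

[NX3;H2][#6] is the SMARTS for a primary amine: a trivalent nitrogen with two H attached to carbon.
The molecule carries 2 separate instances of a primary amino group (-NH2) meeting every constraint; each maps to a distinct set of atoms, giving 2 matches.

2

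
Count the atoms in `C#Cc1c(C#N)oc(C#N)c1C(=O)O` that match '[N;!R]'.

The query [N;!R] means: aliphatic nitrogen not in a ring.
Check the 14 heavy atoms by environment: 1× o (aromatic, in 5-ring) → no; 4× c (aromatic, in 5-ring) → no; 5× C (acyclic) → no; 2× N (acyclic) → match; 2× O (acyclic) → no.
That gives 2 matching atoms.

2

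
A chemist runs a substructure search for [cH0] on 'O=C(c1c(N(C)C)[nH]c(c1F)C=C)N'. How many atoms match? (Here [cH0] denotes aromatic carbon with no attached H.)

4

Check the 14 heavy atoms by environment: 1× n (aromatic, H1) → no; 4× c (aromatic, H0) → match; 1× C (H1) → no; 1× C (H2) → no; 1× N (H0) → no; 2× C (H3) → no; 1× F (H0) → no; 1× C (H0) → no; 1× O (H0) → no; 1× N (H2) → no.
That gives 4 matching atoms.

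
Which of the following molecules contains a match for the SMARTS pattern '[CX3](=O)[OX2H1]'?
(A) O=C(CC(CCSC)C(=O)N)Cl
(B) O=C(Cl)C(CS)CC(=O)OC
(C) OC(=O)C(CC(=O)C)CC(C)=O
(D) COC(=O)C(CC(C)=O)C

[CX3](=O)[OX2H1] describes an sp2 carbon double-bonded to O and single-bonded to an -OH oxygen (a carboxylic acid).
(A) has an acyl chloride (-C(=O)Cl) but the carbonyl is bonded to Cl, not to an -OH oxygen.
(B) has an acyl chloride (-C(=O)Cl) but the carbonyl is bonded to Cl, not to an -OH oxygen.
(C) contains a carboxylic acid group (-C(=O)OH), which satisfies every atom and bond constraint.
(D) has a methyl-ester group (-C(=O)OCH3) but the singly-bonded O has no H (OX2H0, not OX2H1).
So the answer is (C).

C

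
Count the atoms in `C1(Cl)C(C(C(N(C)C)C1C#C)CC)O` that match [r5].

5

Check the 14 heavy atoms by environment: 5× C (in 5-ring) → match; 1× N (acyclic) → no; 6× C (acyclic) → no; 1× O (acyclic) → no; 1× Cl (acyclic) → no.
That gives 5 matching atoms.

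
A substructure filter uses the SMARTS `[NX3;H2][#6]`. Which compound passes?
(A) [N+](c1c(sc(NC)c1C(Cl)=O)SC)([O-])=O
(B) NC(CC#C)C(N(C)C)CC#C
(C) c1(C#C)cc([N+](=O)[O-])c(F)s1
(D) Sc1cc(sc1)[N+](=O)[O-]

[NX3;H2][#6] describes a trivalent nitrogen with two H attached to carbon (a primary amine).
(A) has an N-methylamino group (-NHCH3) but the nitrogen bears two carbons and only one H (H1), not H2.
(B) contains a primary amino group (-NH2), which satisfies every atom and bond constraint.
(C) has a nitro group (-[N+](=O)[O-]) but the nitrogen is [N+] with no H, not NX3H2.
(D) has a nitro group (-[N+](=O)[O-]) but the nitrogen is [N+] with no H, not NX3H2.
So the answer is (B).

B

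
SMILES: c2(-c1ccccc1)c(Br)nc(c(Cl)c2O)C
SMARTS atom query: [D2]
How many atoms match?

The query [D2] means: atom with exactly two heavy-atom neighbours.
Check the 16 heavy atoms by environment: 1× n (aromatic, D2) → match; 6× c (aromatic, D3) → no; 1× C (D1) → no; 1× Cl (D1) → no; 1× Br (D1) → no; 5× c (aromatic, D2) → match; 1× O (D1) → no.
Summing the matching environments: 1 + 5 = 6 matching atoms.

6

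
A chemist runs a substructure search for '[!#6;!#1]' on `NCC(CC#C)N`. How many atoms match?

2

The query [!#6;!#1] means: not carbon and not hydrogen — any heteroatom.
Check the 7 heavy atoms by environment: 5× C → no; 2× N → match.
That gives 2 matching atoms.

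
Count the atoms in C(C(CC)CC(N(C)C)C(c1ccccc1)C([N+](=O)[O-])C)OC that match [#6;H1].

The query [#6;H1] means: any carbon bearing exactly one hydrogen.
Check the 23 heavy atoms by environment: 3× C (H2) → no; 4× C (H1) → match; 5× C (H3) → no; 1× N (H0) → no; 1× c (aromatic, H0) → no; 5× c (aromatic, H1) → match; 1× N (charge +1, H0) → no; 1× O (charge -1, H0) → no; 2× O (H0) → no.
Summing the matching environments: 4 + 5 = 9 matching atoms.

9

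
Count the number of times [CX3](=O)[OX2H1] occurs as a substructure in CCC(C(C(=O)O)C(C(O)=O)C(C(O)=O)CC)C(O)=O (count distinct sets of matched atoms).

4

[CX3](=O)[OX2H1] is the SMARTS for a carboxylic acid: an sp2 carbon double-bonded to O and single-bonded to an -OH oxygen.
The molecule carries 4 separate instances of a carboxylic acid group (-C(=O)OH) meeting every constraint; each maps to a distinct set of atoms, giving 4 matches.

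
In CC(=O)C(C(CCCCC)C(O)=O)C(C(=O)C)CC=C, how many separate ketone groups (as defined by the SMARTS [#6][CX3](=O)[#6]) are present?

[#6][CX3](=O)[#6] is the SMARTS for a ketone: a carbonyl carbon (no H) flanked by two carbons.
The molecule carries 2 separate instances of an acetyl/ketone group (-C(=O)CH3) meeting every constraint; each maps to a distinct set of atoms, giving 2 matches.

2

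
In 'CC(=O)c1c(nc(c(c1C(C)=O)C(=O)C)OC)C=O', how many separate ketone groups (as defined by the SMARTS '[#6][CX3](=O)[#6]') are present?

3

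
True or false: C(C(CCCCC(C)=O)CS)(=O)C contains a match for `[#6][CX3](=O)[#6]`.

True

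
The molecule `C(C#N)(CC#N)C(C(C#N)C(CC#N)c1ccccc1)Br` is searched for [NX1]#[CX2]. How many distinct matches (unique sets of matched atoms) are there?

4

[NX1]#[CX2] is the SMARTS for a nitrile: a nitrogen triple-bonded to a two-connected carbon.
The molecule carries 4 separate instances of a nitrile (-C#N) meeting every constraint; each maps to a distinct set of atoms, giving 4 matches.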